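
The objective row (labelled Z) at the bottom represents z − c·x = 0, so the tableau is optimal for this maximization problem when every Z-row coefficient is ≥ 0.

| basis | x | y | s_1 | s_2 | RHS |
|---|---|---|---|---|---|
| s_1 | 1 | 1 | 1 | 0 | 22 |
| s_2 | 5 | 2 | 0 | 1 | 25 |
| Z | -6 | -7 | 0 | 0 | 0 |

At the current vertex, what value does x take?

0

x is not in the basis, so in the current basic feasible solution x = 0.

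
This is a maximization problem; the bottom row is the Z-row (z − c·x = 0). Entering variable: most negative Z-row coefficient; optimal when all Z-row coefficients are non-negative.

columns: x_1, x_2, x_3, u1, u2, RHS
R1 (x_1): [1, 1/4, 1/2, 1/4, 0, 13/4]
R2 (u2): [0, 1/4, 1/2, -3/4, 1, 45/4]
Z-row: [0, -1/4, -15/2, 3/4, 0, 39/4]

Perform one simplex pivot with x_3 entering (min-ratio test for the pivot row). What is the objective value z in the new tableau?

Ratio test on column x_3 — row 1: (13/4)/(1/2) = 13/2; row 2: (45/4)/(1/2) = 45/2. Minimum is 13/2 at row 1 (x_1 leaves); pivot element 1/2.
Pivot on row 1; the Z-row RHS becomes 39/4 − (-15/2)·(13/2) = 117/2.

117/2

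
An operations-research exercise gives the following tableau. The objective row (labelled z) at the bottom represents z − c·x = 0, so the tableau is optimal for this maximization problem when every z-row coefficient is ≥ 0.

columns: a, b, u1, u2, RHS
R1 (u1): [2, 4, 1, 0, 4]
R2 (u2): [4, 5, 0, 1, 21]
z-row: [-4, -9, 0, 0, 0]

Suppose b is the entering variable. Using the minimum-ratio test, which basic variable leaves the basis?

u1

Column b entries and ratios — u1: 4/4 = 1; u2: 21/5 = 21/5.
Smallest ratio is 1 in the row of u1, so u1 leaves.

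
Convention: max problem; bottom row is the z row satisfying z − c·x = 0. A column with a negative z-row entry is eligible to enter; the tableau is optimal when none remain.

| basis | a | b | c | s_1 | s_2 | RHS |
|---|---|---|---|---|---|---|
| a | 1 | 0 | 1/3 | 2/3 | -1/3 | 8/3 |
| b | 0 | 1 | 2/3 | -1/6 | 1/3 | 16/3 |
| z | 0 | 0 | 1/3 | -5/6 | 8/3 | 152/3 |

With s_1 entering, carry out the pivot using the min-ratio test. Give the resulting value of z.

Ratio test on column s_1 — row 1: (8/3)/(2/3) = 4; row 2: entry -1/6 ≤ 0. Minimum is 4 at row 1 (a leaves); pivot element 2/3.
Pivot on row 1; the z-row RHS becomes 152/3 − (-5/6)·4 = 54.

54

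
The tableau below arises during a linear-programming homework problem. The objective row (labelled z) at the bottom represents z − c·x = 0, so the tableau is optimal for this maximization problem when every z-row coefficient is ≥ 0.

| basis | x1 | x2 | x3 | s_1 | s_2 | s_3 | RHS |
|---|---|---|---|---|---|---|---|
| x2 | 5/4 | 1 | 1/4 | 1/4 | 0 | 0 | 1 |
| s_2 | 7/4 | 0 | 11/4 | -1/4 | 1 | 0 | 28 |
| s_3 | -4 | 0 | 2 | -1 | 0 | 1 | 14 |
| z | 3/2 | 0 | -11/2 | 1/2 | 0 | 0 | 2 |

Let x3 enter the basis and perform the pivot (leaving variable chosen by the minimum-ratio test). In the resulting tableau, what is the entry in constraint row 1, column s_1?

1

Ratio test on column x3 — row 1: 1/(1/4) = 4; row 2: 28/(11/4) = 112/11; row 3: 14/2 = 7. Minimum is 4 at row 1 (x2 leaves); pivot element 1/4.
Divide row 1 by 1/4; eliminate column x3 from the other rows.
In the new row 1, the s_1 entry is the old entry divided by the pivot: (1/4)/(1/4) = 1.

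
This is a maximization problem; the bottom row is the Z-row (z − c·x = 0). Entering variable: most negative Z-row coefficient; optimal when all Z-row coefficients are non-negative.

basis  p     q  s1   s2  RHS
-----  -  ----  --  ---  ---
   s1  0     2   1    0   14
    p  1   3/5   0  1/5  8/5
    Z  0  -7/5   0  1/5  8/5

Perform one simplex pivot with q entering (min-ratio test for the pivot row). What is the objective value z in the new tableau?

16/3

Ratio test on column q — row 1: 14/2 = 7; row 2: (8/5)/(3/5) = 8/3. Minimum is 8/3 at row 2 (p leaves); pivot element 3/5.
Pivot on row 2; the Z-row RHS becomes 8/5 − (-7/5)·(8/3) = 16/3.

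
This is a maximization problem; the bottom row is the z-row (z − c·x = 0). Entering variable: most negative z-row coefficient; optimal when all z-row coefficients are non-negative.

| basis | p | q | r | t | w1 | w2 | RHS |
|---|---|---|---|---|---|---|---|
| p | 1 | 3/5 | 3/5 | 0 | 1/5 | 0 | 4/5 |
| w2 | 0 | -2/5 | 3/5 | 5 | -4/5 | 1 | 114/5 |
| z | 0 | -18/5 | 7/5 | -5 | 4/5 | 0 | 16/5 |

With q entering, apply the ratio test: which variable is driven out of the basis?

Column q entries and ratios — p: (4/5)/(3/5) = 4/3; w2: -2/5 ≤ 0, skip.
Smallest ratio is 4/3 in the row of p, so p leaves.

p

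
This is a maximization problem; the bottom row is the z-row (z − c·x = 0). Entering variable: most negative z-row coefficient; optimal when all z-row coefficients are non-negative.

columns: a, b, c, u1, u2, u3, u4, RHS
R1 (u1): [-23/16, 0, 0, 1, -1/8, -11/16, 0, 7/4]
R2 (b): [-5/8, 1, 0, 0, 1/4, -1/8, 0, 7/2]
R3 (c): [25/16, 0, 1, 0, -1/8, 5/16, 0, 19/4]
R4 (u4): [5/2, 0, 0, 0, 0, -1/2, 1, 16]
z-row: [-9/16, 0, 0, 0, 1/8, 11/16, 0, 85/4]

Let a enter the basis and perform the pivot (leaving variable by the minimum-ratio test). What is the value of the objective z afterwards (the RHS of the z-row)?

574/25

Ratio test on column a — row 1: entry -23/16 ≤ 0; row 2: entry -5/8 ≤ 0; row 3: (19/4)/(25/16) = 76/25; row 4: 16/(5/2) = 32/5. Minimum is 76/25 at row 3 (c leaves); pivot element 25/16.
Pivot on row 3; the z-row RHS becomes 85/4 − (-9/16)·(76/25) = 574/25.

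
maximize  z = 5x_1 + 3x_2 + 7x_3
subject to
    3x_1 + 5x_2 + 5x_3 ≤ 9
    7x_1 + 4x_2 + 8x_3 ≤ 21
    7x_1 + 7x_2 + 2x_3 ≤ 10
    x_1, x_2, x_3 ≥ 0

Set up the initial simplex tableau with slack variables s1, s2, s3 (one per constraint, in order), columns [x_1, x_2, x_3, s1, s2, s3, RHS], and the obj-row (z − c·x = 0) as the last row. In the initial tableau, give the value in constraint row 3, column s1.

0

Slack s1 belongs to constraint 1; its column is the unit vector e_1, so the entry in row 3 is 0.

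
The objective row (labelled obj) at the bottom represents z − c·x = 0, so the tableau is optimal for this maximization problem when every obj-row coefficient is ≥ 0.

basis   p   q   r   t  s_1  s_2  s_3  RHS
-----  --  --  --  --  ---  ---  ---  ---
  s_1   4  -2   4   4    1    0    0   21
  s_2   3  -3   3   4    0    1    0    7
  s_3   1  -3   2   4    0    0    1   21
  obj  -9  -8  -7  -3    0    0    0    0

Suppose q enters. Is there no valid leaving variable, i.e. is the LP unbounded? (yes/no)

yes

Every constraint-row entry in column q is ≤ 0, so increasing q is unbounded.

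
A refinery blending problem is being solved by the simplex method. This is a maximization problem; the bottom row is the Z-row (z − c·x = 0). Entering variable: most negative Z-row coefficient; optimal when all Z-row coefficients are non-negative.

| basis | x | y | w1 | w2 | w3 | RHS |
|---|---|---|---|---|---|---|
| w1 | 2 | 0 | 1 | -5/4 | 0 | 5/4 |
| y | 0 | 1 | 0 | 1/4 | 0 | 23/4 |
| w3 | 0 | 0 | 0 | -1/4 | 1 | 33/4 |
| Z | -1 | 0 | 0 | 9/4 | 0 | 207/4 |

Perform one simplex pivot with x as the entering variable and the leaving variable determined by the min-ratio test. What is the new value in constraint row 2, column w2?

1/4

Ratio test on column x — row 1: (5/4)/2 = 5/8; row 2: entry 0 ≤ 0; row 3: entry 0 ≤ 0. Minimum is 5/8 at row 1 (w1 leaves); pivot element 2.
Divide row 1 by 2; eliminate column x from the other rows.
Row 2 update in column w2: 1/4 − 0·(-5/8) = 1/4.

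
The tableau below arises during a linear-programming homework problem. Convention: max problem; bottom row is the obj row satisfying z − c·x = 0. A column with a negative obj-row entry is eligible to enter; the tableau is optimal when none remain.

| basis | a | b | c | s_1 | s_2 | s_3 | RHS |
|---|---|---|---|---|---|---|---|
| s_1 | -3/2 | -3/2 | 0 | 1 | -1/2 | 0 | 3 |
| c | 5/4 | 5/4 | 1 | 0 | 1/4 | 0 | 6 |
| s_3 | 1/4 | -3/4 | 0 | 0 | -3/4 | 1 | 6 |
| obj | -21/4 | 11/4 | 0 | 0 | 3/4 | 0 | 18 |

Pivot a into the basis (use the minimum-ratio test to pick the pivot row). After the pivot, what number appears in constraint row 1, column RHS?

Ratio test on column a — row 1: entry -3/2 ≤ 0; row 2: 6/(5/4) = 24/5; row 3: 6/(1/4) = 24. Minimum is 24/5 at row 2 (c leaves); pivot element 5/4.
Divide row 2 by 5/4; eliminate column a from the other rows.
Row 1 update in column RHS: 3 − (-3/2)·(24/5) = 51/5.

51/5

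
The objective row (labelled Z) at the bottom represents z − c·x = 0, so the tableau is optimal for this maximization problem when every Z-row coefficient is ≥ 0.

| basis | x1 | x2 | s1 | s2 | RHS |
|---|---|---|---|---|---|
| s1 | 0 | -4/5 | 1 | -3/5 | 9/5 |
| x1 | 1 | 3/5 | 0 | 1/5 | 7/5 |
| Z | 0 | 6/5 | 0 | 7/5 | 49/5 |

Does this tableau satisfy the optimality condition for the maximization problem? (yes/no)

Every Z-row coefficient is ≥ 0, so the tableau is optimal.

yes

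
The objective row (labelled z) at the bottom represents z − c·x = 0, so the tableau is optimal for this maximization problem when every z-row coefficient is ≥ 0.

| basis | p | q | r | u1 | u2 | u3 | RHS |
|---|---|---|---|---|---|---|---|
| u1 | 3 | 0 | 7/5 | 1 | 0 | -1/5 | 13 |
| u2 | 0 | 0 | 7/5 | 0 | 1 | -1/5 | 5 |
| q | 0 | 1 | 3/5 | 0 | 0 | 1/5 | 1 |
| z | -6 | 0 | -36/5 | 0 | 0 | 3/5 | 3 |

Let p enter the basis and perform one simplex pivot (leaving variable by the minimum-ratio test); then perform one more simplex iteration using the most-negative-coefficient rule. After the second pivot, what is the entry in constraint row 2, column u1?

0

Ratio test on column p — row 1: 13/3 = 13/3; row 2: entry 0 ≤ 0; row 3: entry 0 ≤ 0. Minimum is 13/3 at row 1 (u1 leaves); pivot element 3.
Divide row 1 by 3; eliminate column p from the other rows.
Second iteration: most negative z-row entry is -22/5 in column r, so r enters.
Ratio test on column r — row 1: (13/3)/(7/15) = 65/7; row 2: 5/(7/5) = 25/7; row 3: 1/(3/5) = 5/3. Minimum is 5/3 at row 3 (q leaves); pivot element 3/5.
Divide row 3 by 3/5; eliminate column r from the other rows.
After both pivots, the entry at constraint row 2, column u1 is 0.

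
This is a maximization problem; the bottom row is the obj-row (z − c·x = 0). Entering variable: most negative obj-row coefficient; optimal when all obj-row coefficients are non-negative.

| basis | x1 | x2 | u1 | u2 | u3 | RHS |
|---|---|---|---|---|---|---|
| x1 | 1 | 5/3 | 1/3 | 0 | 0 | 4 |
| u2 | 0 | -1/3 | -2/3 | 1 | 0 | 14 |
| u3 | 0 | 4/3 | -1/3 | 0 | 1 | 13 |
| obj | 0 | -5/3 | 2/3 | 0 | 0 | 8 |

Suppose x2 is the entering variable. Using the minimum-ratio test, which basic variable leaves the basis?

x1

Column x2 entries and ratios — x1: 4/(5/3) = 12/5; u2: -1/3 ≤ 0, skip; u3: 13/(4/3) = 39/4.
Smallest ratio is 12/5 in the row of x1, so x1 leaves.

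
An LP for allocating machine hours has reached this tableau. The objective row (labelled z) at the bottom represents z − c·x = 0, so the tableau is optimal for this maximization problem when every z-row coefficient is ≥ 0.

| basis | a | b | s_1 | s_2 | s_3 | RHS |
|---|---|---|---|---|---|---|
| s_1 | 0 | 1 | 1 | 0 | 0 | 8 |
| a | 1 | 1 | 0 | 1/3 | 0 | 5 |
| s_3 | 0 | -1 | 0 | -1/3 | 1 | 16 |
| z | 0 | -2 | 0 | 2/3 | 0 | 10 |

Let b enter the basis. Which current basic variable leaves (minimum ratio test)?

Column b entries and ratios — s_1: 8/1 = 8; a: 5/1 = 5; s_3: -1 ≤ 0, skip.
Smallest ratio is 5 in the row of a, so a leaves.

a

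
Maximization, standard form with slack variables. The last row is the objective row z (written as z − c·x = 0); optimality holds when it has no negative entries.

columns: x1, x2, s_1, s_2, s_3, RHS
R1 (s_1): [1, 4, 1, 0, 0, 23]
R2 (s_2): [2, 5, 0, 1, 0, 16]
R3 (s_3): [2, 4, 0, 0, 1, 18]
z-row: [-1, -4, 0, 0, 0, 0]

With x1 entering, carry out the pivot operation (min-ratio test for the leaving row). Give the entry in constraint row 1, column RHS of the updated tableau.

Ratio test on column x1 — row 1: 23/1 = 23; row 2: 16/2 = 8; row 3: 18/2 = 9. Minimum is 8 at row 2 (s_2 leaves); pivot element 2.
Divide row 2 by 2; eliminate column x1 from the other rows.
Row 1 update in column RHS: 23 − 1·8 = 15.

15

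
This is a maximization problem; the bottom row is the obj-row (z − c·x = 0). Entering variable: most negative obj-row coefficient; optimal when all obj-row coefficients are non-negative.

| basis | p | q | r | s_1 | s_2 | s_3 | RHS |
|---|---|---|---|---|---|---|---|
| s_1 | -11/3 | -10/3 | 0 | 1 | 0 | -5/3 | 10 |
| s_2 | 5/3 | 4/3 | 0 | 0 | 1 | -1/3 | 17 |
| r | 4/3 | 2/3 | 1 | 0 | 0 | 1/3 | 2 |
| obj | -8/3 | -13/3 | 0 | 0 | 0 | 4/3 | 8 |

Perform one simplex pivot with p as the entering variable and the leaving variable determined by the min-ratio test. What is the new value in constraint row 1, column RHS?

Ratio test on column p — row 1: entry -11/3 ≤ 0; row 2: 17/(5/3) = 51/5; row 3: 2/(4/3) = 3/2. Minimum is 3/2 at row 3 (r leaves); pivot element 4/3.
Divide row 3 by 4/3; eliminate column p from the other rows.
Row 1 update in column RHS: 10 − (-11/3)·(3/2) = 31/2.

31/2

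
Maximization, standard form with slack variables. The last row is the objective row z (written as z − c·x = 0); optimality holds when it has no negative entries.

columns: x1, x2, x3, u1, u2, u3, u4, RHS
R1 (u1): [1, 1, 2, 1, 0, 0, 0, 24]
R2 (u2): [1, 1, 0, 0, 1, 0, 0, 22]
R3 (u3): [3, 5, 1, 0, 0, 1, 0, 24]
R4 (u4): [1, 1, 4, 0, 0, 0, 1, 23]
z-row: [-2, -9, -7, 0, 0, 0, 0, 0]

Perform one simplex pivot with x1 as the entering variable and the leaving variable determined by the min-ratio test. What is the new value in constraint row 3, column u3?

1/3

Ratio test on column x1 — row 1: 24/1 = 24; row 2: 22/1 = 22; row 3: 24/3 = 8; row 4: 23/1 = 23. Minimum is 8 at row 3 (u3 leaves); pivot element 3.
Divide row 3 by 3; eliminate column x1 from the other rows.
In the new row 3, the u3 entry is the old entry divided by the pivot: 1/3 = 1/3.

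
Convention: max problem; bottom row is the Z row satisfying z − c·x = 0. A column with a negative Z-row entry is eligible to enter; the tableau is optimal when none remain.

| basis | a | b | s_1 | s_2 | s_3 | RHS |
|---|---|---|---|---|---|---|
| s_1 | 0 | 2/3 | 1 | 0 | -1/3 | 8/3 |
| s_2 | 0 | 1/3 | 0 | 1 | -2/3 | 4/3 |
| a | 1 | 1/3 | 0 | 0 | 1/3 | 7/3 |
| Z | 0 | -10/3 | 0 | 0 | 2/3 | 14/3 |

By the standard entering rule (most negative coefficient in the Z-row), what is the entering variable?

Negative Z-row entries: b: -10/3.
The most negative is -10/3 in column b, so b enters.

b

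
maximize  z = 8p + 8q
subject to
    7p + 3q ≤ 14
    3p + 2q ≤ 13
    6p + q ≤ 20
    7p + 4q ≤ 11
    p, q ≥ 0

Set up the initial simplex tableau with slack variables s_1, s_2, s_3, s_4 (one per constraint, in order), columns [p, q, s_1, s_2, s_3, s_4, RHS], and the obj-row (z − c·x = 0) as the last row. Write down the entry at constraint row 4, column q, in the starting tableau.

4

Constraint 4 has coefficient 4 on q.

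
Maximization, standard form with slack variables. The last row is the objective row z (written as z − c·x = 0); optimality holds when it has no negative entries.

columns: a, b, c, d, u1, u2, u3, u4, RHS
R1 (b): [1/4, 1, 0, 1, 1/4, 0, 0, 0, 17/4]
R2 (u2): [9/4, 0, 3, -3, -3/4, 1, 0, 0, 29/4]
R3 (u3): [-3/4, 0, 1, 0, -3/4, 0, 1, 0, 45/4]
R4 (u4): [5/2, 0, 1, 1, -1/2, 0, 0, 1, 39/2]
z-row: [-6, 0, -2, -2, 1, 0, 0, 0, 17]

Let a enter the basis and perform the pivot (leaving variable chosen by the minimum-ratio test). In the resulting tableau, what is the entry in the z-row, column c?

Ratio test on column a — row 1: (17/4)/(1/4) = 17; row 2: (29/4)/(9/4) = 29/9; row 3: entry -3/4 ≤ 0; row 4: (39/2)/(5/2) = 39/5. Minimum is 29/9 at row 2 (u2 leaves); pivot element 9/4.
Divide row 2 by 9/4; eliminate column a from the other rows.
z-row update in column c: -2 − (-6)·(4/3) = 6.

6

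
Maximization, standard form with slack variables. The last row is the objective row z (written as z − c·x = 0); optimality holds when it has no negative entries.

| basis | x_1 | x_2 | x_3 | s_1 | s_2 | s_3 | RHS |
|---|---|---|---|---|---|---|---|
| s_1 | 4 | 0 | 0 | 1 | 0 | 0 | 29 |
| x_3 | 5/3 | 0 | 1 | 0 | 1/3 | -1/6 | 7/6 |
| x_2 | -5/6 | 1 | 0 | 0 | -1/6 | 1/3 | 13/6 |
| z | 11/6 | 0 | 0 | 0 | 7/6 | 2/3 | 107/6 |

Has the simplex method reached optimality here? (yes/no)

yes

Every z-row coefficient is ≥ 0, so the tableau is optimal.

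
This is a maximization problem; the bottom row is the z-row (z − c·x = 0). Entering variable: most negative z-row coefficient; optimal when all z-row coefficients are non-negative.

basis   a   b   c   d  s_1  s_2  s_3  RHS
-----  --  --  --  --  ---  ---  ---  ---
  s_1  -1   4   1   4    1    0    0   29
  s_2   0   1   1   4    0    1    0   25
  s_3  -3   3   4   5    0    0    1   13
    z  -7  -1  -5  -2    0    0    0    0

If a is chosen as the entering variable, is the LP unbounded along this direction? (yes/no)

Every constraint-row entry in column a is ≤ 0, so increasing a is unbounded.

yes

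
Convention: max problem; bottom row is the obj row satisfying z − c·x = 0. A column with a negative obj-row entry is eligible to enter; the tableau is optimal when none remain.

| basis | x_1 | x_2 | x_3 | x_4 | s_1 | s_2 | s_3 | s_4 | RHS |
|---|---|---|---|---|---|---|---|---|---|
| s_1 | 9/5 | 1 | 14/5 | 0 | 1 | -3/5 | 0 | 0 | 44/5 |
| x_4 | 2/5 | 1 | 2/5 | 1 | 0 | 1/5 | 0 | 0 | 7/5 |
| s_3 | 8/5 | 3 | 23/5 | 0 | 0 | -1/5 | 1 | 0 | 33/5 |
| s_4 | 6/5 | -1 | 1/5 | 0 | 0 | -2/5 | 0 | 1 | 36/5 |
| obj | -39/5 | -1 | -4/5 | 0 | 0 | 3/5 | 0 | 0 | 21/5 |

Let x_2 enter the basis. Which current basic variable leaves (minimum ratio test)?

Column x_2 entries and ratios — s_1: (44/5)/1 = 44/5; x_4: (7/5)/1 = 7/5; s_3: (33/5)/3 = 11/5; s_4: -1 ≤ 0, skip.
Smallest ratio is 7/5 in the row of x_4, so x_4 leaves.

x_4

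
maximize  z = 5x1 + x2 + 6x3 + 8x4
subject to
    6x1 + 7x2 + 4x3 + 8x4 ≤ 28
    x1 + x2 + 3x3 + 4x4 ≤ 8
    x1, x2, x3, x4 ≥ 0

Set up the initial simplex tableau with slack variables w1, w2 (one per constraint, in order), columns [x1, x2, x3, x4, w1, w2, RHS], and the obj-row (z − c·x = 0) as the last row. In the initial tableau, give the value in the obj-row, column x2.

The obj-row carries the negated objective coefficients: the x2 entry is -1.

-1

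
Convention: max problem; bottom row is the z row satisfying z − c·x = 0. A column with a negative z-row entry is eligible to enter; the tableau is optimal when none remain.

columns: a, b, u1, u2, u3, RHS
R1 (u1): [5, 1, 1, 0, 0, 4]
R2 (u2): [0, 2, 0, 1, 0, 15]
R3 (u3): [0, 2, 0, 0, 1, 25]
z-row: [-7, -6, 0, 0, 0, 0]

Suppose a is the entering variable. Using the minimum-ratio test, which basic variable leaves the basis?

u1

Column a entries and ratios — u1: 4/5 = 4/5; u2: 0 ≤ 0, skip; u3: 0 ≤ 0, skip.
Smallest ratio is 4/5 in the row of u1, so u1 leaves.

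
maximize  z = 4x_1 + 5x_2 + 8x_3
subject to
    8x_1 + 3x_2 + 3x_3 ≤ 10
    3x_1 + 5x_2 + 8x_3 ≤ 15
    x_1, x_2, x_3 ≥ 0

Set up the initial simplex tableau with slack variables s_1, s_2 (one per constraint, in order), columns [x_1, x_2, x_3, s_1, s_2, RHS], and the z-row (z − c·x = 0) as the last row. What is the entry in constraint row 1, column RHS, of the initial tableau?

The RHS of constraint 1 is b_1 = 10.

10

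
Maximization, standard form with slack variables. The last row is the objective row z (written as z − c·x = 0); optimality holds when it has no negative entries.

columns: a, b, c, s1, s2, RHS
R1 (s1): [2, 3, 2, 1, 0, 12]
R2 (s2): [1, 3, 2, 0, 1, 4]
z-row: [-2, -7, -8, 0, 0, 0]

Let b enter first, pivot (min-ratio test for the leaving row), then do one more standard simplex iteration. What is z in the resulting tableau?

16

Ratio test on column b — row 1: 12/3 = 4; row 2: 4/3 = 4/3. Minimum is 4/3 at row 2 (s2 leaves); pivot element 3.
Pivot on row 2; the z-row RHS becomes 0 − (-7)·(4/3) = 28/3.
Next entering variable (most negative z-row entry -10/3): c.
Ratio test on column c — row 1: entry 0 ≤ 0; row 2: (4/3)/(2/3) = 2. Minimum is 2 at row 2 (b leaves); pivot element 2/3.
After the second pivot the z-row RHS is 28/3 − (-10/3)·2 = 16.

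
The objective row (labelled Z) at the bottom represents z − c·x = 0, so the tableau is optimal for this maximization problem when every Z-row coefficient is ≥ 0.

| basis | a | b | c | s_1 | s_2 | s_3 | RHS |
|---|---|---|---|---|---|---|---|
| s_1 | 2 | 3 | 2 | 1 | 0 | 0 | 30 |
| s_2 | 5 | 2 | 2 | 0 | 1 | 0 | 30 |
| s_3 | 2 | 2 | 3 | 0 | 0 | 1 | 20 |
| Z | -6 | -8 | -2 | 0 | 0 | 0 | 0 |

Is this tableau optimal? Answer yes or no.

no

The Z-row has a negative entry -8 in column b, so it is not optimal.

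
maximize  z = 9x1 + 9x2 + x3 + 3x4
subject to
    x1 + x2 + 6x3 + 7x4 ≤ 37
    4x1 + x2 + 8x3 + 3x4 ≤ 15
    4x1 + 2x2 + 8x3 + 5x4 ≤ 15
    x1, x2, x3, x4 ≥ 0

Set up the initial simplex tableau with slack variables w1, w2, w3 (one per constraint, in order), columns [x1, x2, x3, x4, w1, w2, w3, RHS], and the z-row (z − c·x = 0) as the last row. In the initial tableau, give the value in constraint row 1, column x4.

Constraint 1 has coefficient 7 on x4.

7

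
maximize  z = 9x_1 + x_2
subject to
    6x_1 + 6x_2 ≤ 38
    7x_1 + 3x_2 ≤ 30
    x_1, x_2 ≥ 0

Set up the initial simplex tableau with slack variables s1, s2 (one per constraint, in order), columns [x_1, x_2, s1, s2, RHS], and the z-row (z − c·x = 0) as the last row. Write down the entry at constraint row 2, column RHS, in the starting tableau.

30

The RHS of constraint 2 is b_2 = 30.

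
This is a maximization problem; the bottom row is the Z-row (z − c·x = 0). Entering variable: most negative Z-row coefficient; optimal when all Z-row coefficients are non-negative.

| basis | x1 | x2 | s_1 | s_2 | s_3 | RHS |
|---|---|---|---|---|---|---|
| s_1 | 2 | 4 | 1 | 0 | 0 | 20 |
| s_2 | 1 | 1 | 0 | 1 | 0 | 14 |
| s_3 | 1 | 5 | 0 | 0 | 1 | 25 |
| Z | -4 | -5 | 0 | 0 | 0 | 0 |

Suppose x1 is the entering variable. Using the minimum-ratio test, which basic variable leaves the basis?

Column x1 entries and ratios — s_1: 20/2 = 10; s_2: 14/1 = 14; s_3: 25/1 = 25.
Smallest ratio is 10 in the row of s_1, so s_1 leaves.

s_1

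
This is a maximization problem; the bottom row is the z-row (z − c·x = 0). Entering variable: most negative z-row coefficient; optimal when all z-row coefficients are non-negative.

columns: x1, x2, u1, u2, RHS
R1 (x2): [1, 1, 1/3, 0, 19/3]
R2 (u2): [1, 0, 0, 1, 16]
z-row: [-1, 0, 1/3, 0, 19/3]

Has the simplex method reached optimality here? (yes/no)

no

The z-row has a negative entry -1 in column x1, so it is not optimal.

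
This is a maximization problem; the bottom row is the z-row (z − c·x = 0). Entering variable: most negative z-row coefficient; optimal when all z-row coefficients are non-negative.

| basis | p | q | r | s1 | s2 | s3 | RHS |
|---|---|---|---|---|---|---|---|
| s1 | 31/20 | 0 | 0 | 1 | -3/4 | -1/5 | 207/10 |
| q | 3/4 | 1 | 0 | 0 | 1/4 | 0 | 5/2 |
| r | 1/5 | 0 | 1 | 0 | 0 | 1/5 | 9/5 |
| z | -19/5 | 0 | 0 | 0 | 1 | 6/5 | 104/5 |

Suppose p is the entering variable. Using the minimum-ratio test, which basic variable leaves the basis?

Column p entries and ratios — s1: (207/10)/(31/20) = 414/31; q: (5/2)/(3/4) = 10/3; r: (9/5)/(1/5) = 9.
Smallest ratio is 10/3 in the row of q, so q leaves.

q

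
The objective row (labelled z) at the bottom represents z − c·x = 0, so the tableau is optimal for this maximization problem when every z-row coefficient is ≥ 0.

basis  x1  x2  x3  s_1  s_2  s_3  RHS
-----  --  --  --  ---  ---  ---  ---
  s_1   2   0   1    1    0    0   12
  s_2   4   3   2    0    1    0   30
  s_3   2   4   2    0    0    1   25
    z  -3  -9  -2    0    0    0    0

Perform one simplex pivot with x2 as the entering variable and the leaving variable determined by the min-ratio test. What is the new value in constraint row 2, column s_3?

Ratio test on column x2 — row 1: entry 0 ≤ 0; row 2: 30/3 = 10; row 3: 25/4 = 25/4. Minimum is 25/4 at row 3 (s_3 leaves); pivot element 4.
Divide row 3 by 4; eliminate column x2 from the other rows.
Row 2 update in column s_3: 0 − 3·(1/4) = -3/4.

-3/4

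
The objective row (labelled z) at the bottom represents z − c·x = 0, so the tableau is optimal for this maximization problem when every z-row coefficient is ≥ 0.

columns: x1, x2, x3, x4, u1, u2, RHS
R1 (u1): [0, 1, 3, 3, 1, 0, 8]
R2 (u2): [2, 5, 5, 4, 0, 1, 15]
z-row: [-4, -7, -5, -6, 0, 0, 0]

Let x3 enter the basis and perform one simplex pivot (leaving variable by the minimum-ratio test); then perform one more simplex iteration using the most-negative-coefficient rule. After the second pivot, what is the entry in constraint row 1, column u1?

Ratio test on column x3 — row 1: 8/3 = 8/3; row 2: 15/5 = 3. Minimum is 8/3 at row 1 (u1 leaves); pivot element 3.
Divide row 1 by 3; eliminate column x3 from the other rows.
Second iteration: most negative z-row entry is -16/3 in column x2, so x2 enters.
Ratio test on column x2 — row 1: (8/3)/(1/3) = 8; row 2: (5/3)/(10/3) = 1/2. Minimum is 1/2 at row 2 (u2 leaves); pivot element 10/3.
Divide row 2 by 10/3; eliminate column x2 from the other rows.
After both pivots, the entry at constraint row 1, column u1 is 1/2.

1/2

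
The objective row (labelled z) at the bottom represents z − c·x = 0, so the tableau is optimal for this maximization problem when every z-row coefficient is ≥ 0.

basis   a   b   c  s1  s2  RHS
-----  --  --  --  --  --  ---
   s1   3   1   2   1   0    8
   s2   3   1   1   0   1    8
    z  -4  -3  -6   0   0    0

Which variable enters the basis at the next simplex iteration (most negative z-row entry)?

Negative z-row entries: a: -4, b: -3, c: -6.
The most negative is -6 in column c, so c enters.

c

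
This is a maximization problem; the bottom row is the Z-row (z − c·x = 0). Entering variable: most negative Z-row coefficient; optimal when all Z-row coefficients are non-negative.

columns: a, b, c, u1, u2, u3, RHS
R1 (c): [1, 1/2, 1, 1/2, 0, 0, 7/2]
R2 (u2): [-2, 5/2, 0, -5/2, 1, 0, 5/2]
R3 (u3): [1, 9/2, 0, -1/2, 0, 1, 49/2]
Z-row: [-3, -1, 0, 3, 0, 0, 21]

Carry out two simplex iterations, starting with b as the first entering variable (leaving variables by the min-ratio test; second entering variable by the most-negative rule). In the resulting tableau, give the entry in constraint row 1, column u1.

Ratio test on column b — row 1: (7/2)/(1/2) = 7; row 2: (5/2)/(5/2) = 1; row 3: (49/2)/(9/2) = 49/9. Minimum is 1 at row 2 (u2 leaves); pivot element 5/2.
Divide row 2 by 5/2; eliminate column b from the other rows.
Second iteration: most negative Z-row entry is -19/5 in column a, so a enters.
Ratio test on column a — row 1: 3/(7/5) = 15/7; row 2: entry -4/5 ≤ 0; row 3: 20/(23/5) = 100/23. Minimum is 15/7 at row 1 (c leaves); pivot element 7/5.
Divide row 1 by 7/5; eliminate column a from the other rows.
After both pivots, the entry at constraint row 1, column u1 is 5/7.

5/7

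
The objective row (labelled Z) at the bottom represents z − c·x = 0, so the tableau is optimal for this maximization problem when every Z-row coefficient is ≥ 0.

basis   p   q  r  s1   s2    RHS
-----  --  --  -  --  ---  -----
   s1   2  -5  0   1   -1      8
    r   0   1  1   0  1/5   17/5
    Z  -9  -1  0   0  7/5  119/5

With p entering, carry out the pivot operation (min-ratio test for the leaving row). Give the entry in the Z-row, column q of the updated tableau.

-47/2

Ratio test on column p — row 1: 8/2 = 4; row 2: entry 0 ≤ 0. Minimum is 4 at row 1 (s1 leaves); pivot element 2.
Divide row 1 by 2; eliminate column p from the other rows.
Z-row update in column q: -1 − (-9)·(-5/2) = -47/2.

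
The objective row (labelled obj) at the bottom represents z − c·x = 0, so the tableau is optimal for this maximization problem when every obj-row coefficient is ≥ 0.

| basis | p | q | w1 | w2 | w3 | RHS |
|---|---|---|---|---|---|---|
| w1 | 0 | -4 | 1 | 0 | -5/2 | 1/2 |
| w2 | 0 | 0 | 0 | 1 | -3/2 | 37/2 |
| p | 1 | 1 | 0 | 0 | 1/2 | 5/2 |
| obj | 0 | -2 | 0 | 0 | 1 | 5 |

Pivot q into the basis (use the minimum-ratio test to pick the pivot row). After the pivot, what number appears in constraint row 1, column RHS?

21/2

Ratio test on column q — row 1: entry -4 ≤ 0; row 2: entry 0 ≤ 0; row 3: (5/2)/1 = 5/2. Minimum is 5/2 at row 3 (p leaves); pivot element 1.
Divide row 3 by 1; eliminate column q from the other rows.
Row 1 update in column RHS: 1/2 − (-4)·(5/2) = 21/2.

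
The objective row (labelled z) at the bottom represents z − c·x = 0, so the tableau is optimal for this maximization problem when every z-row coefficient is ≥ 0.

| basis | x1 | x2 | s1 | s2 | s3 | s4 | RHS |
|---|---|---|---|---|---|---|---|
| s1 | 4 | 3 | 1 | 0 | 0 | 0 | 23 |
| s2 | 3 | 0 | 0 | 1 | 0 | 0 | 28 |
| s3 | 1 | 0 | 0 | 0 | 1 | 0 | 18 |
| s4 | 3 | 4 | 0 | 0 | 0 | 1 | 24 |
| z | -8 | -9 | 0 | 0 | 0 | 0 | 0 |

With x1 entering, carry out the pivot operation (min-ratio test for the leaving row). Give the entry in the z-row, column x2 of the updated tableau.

Ratio test on column x1 — row 1: 23/4 = 23/4; row 2: 28/3 = 28/3; row 3: 18/1 = 18; row 4: 24/3 = 8. Minimum is 23/4 at row 1 (s1 leaves); pivot element 4.
Divide row 1 by 4; eliminate column x1 from the other rows.
z-row update in column x2: -9 − (-8)·(3/4) = -3.

-3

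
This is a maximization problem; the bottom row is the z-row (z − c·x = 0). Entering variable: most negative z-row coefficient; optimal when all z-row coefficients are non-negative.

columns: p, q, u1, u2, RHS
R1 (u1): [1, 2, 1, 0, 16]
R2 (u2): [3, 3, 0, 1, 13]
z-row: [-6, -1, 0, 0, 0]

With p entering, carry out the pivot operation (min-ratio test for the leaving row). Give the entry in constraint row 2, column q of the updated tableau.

Ratio test on column p — row 1: 16/1 = 16; row 2: 13/3 = 13/3. Minimum is 13/3 at row 2 (u2 leaves); pivot element 3.
Divide row 2 by 3; eliminate column p from the other rows.
In the new row 2, the q entry is the old entry divided by the pivot: 3/3 = 1.

1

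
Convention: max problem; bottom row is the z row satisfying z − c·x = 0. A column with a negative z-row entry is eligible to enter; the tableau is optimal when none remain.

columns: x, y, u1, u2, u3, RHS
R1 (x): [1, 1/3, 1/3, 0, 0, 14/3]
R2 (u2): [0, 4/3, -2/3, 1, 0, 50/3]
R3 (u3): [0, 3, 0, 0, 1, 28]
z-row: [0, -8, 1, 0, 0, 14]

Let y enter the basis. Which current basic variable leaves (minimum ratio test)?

u3

Column y entries and ratios — x: (14/3)/(1/3) = 14; u2: (50/3)/(4/3) = 25/2; u3: 28/3 = 28/3.
Smallest ratio is 28/3 in the row of u3, so u3 leaves.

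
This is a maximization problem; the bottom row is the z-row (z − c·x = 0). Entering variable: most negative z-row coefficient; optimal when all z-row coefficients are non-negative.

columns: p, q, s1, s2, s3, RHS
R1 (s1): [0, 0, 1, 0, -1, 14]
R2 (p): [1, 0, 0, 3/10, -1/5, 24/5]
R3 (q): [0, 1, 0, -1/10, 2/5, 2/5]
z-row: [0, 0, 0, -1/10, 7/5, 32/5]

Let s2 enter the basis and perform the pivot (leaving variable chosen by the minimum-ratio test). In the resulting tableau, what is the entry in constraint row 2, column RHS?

16

Ratio test on column s2 — row 1: entry 0 ≤ 0; row 2: (24/5)/(3/10) = 16; row 3: entry -1/10 ≤ 0. Minimum is 16 at row 2 (p leaves); pivot element 3/10.
Divide row 2 by 3/10; eliminate column s2 from the other rows.
In the new row 2, the RHS entry is the old entry divided by the pivot: (24/5)/(3/10) = 16.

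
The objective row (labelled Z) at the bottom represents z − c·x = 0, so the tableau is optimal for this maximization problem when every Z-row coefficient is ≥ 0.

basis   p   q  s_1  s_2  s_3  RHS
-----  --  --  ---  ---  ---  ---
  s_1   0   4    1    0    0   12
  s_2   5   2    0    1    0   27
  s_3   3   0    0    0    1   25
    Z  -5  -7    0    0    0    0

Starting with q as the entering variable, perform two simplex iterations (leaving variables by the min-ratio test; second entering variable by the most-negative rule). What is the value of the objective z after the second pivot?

42

Ratio test on column q — row 1: 12/4 = 3; row 2: 27/2 = 27/2; row 3: entry 0 ≤ 0. Minimum is 3 at row 1 (s_1 leaves); pivot element 4.
Pivot on row 1; the Z-row RHS becomes 0 − (-7)·3 = 21.
Next entering variable (most negative Z-row entry -5): p.
Ratio test on column p — row 1: entry 0 ≤ 0; row 2: 21/5 = 21/5; row 3: 25/3 = 25/3. Minimum is 21/5 at row 2 (s_2 leaves); pivot element 5.
After the second pivot the Z-row RHS is 21 − (-5)·(21/5) = 42.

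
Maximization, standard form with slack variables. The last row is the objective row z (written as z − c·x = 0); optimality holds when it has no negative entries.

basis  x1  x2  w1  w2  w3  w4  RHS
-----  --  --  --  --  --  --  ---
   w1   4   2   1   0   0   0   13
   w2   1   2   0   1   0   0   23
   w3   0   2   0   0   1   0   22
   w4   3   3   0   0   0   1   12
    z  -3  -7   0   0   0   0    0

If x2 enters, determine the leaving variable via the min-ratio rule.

w4

Column x2 entries and ratios — w1: 13/2 = 13/2; w2: 23/2 = 23/2; w3: 22/2 = 11; w4: 12/3 = 4.
Smallest ratio is 4 in the row of w4, so w4 leaves.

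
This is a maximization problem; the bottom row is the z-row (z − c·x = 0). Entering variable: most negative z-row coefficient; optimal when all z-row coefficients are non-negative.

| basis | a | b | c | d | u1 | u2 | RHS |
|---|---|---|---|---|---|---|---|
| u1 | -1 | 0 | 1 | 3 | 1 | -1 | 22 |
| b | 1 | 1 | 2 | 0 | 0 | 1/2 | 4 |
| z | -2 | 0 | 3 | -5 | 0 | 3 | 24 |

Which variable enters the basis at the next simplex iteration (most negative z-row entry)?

Negative z-row entries: a: -2, d: -5.
The most negative is -5 in column d, so d enters.

d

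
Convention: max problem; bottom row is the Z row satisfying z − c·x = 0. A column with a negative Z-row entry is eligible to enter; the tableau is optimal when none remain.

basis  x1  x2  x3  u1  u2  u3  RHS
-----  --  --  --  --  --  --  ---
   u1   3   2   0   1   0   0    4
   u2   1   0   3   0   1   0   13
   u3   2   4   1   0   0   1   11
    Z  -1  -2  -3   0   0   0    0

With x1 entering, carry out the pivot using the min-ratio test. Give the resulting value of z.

Ratio test on column x1 — row 1: 4/3 = 4/3; row 2: 13/1 = 13; row 3: 11/2 = 11/2. Minimum is 4/3 at row 1 (u1 leaves); pivot element 3.
Pivot on row 1; the Z-row RHS becomes 0 − (-1)·(4/3) = 4/3.

4/3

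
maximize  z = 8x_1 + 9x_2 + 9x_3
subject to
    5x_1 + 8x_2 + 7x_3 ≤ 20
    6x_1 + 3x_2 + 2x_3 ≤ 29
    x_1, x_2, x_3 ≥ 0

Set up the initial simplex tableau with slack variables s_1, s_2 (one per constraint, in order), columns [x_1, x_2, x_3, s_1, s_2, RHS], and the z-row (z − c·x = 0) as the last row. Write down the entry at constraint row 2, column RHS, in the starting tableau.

29

The RHS of constraint 2 is b_2 = 29.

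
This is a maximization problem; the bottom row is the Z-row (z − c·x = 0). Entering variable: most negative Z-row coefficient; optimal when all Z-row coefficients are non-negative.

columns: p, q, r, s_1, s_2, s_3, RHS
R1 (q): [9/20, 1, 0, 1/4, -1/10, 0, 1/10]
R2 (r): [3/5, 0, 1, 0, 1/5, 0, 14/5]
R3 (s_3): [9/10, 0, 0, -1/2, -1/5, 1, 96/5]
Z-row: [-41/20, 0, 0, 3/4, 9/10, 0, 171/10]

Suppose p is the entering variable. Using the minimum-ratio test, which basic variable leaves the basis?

Column p entries and ratios — q: (1/10)/(9/20) = 2/9; r: (14/5)/(3/5) = 14/3; s_3: (96/5)/(9/10) = 64/3.
Smallest ratio is 2/9 in the row of q, so q leaves.

q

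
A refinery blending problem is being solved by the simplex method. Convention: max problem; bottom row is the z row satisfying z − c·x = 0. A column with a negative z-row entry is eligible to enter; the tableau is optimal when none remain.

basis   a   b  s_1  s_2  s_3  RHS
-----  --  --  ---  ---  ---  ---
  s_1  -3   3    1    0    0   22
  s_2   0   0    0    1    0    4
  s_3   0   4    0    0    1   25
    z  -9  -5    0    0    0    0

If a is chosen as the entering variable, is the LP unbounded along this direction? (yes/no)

Every constraint-row entry in column a is ≤ 0, so increasing a is unbounded.

yes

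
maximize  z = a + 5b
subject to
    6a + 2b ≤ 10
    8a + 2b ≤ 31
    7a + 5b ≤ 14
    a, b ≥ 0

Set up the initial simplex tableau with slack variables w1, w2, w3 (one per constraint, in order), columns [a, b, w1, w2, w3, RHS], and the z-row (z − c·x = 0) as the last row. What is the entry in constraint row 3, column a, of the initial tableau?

Constraint 3 has coefficient 7 on a.

7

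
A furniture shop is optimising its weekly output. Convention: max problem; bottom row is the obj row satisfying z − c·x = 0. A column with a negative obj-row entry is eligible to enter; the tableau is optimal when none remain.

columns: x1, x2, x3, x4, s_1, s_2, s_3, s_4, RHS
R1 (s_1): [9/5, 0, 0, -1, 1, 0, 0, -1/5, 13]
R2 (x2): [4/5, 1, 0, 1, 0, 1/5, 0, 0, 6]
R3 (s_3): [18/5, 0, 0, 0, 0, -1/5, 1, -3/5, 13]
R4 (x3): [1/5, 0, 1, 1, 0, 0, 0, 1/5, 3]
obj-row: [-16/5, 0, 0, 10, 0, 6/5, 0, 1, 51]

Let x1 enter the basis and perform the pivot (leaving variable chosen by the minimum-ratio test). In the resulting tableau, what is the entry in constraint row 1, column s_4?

1/10

Ratio test on column x1 — row 1: 13/(9/5) = 65/9; row 2: 6/(4/5) = 15/2; row 3: 13/(18/5) = 65/18; row 4: 3/(1/5) = 15. Minimum is 65/18 at row 3 (s_3 leaves); pivot element 18/5.
Divide row 3 by 18/5; eliminate column x1 from the other rows.
Row 1 update in column s_4: -1/5 − (9/5)·(-1/6) = 1/10.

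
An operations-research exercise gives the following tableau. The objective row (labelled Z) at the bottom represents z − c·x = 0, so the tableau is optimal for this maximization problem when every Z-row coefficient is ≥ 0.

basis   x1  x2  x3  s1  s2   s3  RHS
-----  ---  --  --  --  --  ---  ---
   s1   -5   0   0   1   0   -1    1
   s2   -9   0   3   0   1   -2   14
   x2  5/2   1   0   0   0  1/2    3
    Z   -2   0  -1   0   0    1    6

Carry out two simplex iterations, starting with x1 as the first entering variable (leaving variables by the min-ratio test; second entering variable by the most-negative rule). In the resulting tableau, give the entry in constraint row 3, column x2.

2/5

Ratio test on column x1 — row 1: entry -5 ≤ 0; row 2: entry -9 ≤ 0; row 3: 3/(5/2) = 6/5. Minimum is 6/5 at row 3 (x2 leaves); pivot element 5/2.
Divide row 3 by 5/2; eliminate column x1 from the other rows.
Second iteration: most negative Z-row entry is -1 in column x3, so x3 enters.
Ratio test on column x3 — row 1: entry 0 ≤ 0; row 2: (124/5)/3 = 124/15; row 3: entry 0 ≤ 0. Minimum is 124/15 at row 2 (s2 leaves); pivot element 3.
Divide row 2 by 3; eliminate column x3 from the other rows.
After both pivots, the entry at constraint row 3, column x2 is 2/5.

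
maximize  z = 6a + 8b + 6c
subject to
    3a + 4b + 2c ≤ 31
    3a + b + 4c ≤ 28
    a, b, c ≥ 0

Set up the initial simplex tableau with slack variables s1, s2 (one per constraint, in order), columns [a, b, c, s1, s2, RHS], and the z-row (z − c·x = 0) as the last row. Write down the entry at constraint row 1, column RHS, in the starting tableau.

The RHS of constraint 1 is b_1 = 31.

31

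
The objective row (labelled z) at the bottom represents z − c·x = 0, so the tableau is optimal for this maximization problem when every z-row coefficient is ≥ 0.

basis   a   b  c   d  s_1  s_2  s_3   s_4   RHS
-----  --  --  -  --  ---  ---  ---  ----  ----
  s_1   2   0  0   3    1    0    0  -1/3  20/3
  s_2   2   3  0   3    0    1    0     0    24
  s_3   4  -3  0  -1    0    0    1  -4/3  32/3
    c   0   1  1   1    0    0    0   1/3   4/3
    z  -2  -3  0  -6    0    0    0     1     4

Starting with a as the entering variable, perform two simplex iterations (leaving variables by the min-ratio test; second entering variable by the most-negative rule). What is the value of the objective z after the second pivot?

Ratio test on column a — row 1: (20/3)/2 = 10/3; row 2: 24/2 = 12; row 3: (32/3)/4 = 8/3; row 4: entry 0 ≤ 0. Minimum is 8/3 at row 3 (s_3 leaves); pivot element 4.
Pivot on row 3; the z-row RHS becomes 4 − (-2)·(8/3) = 28/3.
Next entering variable (most negative z-row entry -13/2): d.
Ratio test on column d — row 1: (4/3)/(7/2) = 8/21; row 2: (56/3)/(7/2) = 16/3; row 3: entry -1/4 ≤ 0; row 4: (4/3)/1 = 4/3. Minimum is 8/21 at row 1 (s_1 leaves); pivot element 7/2.
After the second pivot the z-row RHS is 28/3 − (-13/2)·(8/21) = 248/21.

248/21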